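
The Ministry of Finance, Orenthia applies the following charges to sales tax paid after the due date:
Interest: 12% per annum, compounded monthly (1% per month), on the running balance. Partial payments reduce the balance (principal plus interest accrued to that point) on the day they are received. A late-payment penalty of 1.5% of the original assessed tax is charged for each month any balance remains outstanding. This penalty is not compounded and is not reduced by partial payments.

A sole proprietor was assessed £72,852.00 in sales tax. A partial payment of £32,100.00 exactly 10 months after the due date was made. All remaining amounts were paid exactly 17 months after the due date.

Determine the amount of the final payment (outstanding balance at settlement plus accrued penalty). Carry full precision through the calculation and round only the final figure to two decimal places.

£70,440.66

Balance at month 10: £72,852.0000 × (1 + 0.01)^10 = £80,473.9311…
After £32,100.00 payment: £80,473.9311… − £32,100.00 = £48,373.9311…
Balance at month 17: £48,373.9311… × (1 + 0.01)^7 = £51,863.4016…
Penalty: 17 × 1.5% × £72,852.00 = £18,577.26
Final settlement = outstanding balance + penalty = £51,863.4016… + £18,577.26 = £70,440.66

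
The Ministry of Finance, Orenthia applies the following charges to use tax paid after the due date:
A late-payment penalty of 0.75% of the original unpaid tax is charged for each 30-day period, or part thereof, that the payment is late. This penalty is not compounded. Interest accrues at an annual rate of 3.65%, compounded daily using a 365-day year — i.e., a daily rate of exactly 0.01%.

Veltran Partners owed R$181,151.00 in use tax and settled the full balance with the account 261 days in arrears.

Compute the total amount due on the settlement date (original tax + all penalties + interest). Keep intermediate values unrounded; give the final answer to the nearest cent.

R$198,168.73

Penalty periods: ⌈261/30⌉ = 9; penalty = 9 × 0.75% × R$181,151.00 = R$12,227.69…
Interest: R$181,151.00 × ((1 + 0.0001)^261 − 1) = R$181,151.00 × 0.02644225… = R$4,790.0397…
Total = R$181,151.00 + R$12,227.6925 + R$4,790.0397… = R$198,168.73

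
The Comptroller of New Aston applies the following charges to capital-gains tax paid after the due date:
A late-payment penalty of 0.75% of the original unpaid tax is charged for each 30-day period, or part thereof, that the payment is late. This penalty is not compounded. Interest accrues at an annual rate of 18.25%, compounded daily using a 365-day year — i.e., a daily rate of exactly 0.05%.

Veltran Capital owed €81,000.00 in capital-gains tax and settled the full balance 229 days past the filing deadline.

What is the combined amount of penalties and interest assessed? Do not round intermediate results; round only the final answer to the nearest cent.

Penalty periods: ⌈229/30⌉ = 8; penalty = 8 × 0.75% × €81,000.00 = €4,860.00
Interest: €81,000.00 × ((1 + 0.0005)^229 − 1) = €81,000.00 × 0.12128055… = €9,823.7249…
Penalties + interest = €4,860.0000 + €9,823.7249… = €14,683.72

€14,683.72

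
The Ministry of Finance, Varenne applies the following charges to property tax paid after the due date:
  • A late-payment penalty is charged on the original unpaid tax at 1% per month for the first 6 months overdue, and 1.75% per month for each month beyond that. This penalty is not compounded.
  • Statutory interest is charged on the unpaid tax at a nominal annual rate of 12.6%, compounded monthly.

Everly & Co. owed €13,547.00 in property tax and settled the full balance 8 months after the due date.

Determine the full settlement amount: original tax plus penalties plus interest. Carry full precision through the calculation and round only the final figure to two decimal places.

Penalty, months 1–6: 6 × 1% × €13,547.00 = €812.82
Penalty, months 7–8: 2 × 1.75% × €13,547.00 = €474.15…
Interest (12.6%/yr ÷ 12 = 1.05%/month): €13,547.00 × ((1 + 0.0105)^8 − 1) = €1,180.6574…
Total = €13,547.00 + €1,286.9650 + €1,180.6574… = €16,014.62

€16,014.62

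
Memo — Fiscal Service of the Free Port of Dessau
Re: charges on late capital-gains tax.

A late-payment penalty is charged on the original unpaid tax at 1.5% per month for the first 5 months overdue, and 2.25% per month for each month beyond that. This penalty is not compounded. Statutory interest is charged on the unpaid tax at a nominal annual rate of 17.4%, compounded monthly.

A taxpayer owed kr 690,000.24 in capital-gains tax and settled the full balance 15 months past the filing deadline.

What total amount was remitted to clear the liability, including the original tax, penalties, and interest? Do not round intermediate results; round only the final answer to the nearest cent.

Penalty, months 1–5: 5 × 1.5% × kr 690,000.24 = kr 51,750.02…
Penalty, months 6–15: 10 × 2.25% × kr 690,000.24 = kr 155,250.05…
Interest (17.4%/yr ÷ 12 = 1.45%/month): kr 690,000.24 × ((1 + 0.0145)^15 − 1) = kr 166,307.7815…
Total = kr 690,000.24 + kr 207,000.0720 + kr 166,307.7815… = kr 1,063,308.09

kr 1,063,308.09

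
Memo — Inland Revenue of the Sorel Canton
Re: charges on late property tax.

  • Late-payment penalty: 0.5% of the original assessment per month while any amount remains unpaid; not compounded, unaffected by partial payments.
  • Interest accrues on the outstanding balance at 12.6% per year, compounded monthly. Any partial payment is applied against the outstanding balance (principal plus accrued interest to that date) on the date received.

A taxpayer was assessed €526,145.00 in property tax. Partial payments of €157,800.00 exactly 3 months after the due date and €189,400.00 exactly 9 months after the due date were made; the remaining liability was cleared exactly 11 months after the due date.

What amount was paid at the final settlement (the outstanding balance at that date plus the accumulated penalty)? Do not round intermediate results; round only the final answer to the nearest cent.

Monthly rate = 12.6% ÷ 12 = 1.05%
Balance at month 3: €526,145.0000 × (1 + 0.0105)^3 = €542,893.1990…
After €157,800.00 payment: €542,893.1990… − €157,800.00 = €385,093.1990…
Balance at month 9: €385,093.1990… × (1 + 0.0105)^6 = €409,999.9048…
After €189,400.00 payment: €409,999.9048… − €189,400.00 = €220,599.9048…
Balance at month 11: €220,599.9048… × (1 + 0.0105)^2 = €225,256.8240…
Penalty: 11 × 0.5% × €526,145.00 = €28,937.98…
Final settlement = outstanding balance + penalty = €225,256.8240… + €28,937.98… = €254,194.80

€254,194.80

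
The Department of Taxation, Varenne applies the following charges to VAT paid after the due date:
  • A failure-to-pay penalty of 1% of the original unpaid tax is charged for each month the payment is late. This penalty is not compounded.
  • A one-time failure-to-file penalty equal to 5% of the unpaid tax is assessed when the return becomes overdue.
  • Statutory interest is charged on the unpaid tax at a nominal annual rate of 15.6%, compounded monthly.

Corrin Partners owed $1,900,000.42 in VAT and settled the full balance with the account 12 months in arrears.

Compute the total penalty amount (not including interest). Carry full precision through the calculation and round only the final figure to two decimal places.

Failure-to-file penalty: 5% × $1,900,000.42 = $95,000.02…
Failure-to-pay penalty: 12 × 1% × $1,900,000.42 = $228,000.05…
Total penalty = $95,000.02… + $228,000.05… = $323,000.07

$323,000.07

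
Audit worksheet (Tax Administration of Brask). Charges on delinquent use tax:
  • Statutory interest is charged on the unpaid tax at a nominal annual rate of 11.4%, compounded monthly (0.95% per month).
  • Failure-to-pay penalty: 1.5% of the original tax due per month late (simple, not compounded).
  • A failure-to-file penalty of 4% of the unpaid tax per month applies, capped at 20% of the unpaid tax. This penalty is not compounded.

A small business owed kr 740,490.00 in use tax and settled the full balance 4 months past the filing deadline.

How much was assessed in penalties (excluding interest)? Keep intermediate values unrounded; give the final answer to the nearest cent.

kr 162,907.80

Failure-to-file: 4 × 4% × kr 740,490.00 = kr 118,478.40 (under the 20% cap)
Failure-to-pay penalty: 4 × 1.5% × kr 740,490.00 = kr 44,429.40
Total penalty = kr 118,478.40 + kr 44,429.40 = kr 162,907.80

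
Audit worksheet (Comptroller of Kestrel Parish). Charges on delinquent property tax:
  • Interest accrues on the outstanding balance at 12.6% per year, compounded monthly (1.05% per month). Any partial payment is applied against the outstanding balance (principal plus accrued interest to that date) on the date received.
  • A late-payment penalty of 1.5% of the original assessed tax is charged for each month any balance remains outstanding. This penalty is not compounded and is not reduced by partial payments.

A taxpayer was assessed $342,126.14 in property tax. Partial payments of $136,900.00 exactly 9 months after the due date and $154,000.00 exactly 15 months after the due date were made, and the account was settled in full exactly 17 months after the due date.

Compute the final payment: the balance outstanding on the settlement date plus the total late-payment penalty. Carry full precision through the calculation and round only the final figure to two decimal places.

$189,764.97

Balance at month 9: $342,126.1400 × (1 + 0.0105)^9 = $375,848.7569…
After $136,900.00 payment: $375,848.7569… − $136,900.00 = $238,948.7569…
Balance at month 15: $238,948.7569… × (1 + 0.0105)^6 = $254,403.2661…
After $154,000.00 payment: $254,403.2661… − $154,000.00 = $100,403.2661…
Balance at month 17: $100,403.2661… × (1 + 0.0105)^2 = $102,522.8042…
Penalty: 17 × 1.5% × $342,126.14 = $87,242.17…
Final settlement = outstanding balance + penalty = $102,522.8042… + $87,242.17… = $189,764.97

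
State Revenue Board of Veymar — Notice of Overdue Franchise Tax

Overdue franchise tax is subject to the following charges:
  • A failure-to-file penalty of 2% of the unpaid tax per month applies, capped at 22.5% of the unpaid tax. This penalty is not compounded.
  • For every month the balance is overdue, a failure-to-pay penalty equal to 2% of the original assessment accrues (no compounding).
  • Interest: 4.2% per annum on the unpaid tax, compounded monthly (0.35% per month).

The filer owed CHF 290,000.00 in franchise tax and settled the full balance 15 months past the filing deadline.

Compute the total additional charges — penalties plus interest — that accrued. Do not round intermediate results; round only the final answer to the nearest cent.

Failure-to-file: 15 × 2% × CHF 290,000.00 = CHF 87,000.00, capped at 22.5% × CHF 290,000.00 = CHF 65,250.00
Failure-to-pay penalty = 2% × CHF 290,000.00 × 15 mo = CHF 87,000.00
Interest: CHF 290,000.00 × ((1 + 0.0035)^15 − 1) = CHF 290,000.00 × 0.0538060… = CHF 15,603.7297…
Penalties + interest = CHF 152,250.0000 + CHF 15,603.7297… = CHF 167,853.73

CHF 167,853.73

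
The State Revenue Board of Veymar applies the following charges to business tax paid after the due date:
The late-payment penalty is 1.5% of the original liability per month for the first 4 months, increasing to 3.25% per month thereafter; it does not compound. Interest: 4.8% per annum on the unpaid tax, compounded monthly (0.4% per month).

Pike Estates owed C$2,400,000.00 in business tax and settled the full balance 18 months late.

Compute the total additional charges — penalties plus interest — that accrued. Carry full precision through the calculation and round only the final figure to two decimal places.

Penalty, months 1–4: 4 × 1.5% × C$2,400,000.00 = C$144,000.00
Penalty, months 5–18: 14 × 3.25% × C$2,400,000.00 = C$1,092,000.00
Interest: C$2,400,000.00 × ((1 + 0.004)^18 − 1) = C$2,400,000.00 × 0.0745010… = C$178,802.4389…
Penalties + interest = C$1,236,000.0000 + C$178,802.4389… = C$1,414,802.44

C$1,414,802.44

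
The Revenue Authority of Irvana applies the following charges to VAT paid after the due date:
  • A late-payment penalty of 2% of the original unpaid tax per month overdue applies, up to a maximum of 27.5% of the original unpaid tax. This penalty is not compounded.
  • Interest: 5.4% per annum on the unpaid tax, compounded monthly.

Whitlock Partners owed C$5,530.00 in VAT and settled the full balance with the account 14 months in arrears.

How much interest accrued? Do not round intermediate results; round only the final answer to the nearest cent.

C$358.77

Interest (5.4%/yr ÷ 12 = 0.45%/month): C$5,530.00 × ((1 + 0.0045)^14 − 1) = C$358.7661…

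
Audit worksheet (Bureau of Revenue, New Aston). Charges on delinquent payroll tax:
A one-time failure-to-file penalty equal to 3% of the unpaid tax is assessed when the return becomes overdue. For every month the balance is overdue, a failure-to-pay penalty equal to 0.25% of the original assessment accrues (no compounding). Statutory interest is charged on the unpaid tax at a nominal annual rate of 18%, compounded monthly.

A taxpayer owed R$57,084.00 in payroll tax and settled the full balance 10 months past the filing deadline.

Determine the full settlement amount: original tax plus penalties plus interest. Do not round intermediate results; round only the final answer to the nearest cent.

Failure-to-file penalty: 3% × R$57,084.00 = R$1,712.52
Failure-to-pay penalty: 10 × 0.25% × R$57,084.00 = R$1,427.10
Interest (18%/yr ÷ 12 = 1.5%/month): R$57,084.00 × ((1 + 0.015)^10 − 1) = R$9,164.3125…
Total = R$57,084.00 + R$3,139.6200 + R$9,164.3125… = R$69,387.93

R$69,387.93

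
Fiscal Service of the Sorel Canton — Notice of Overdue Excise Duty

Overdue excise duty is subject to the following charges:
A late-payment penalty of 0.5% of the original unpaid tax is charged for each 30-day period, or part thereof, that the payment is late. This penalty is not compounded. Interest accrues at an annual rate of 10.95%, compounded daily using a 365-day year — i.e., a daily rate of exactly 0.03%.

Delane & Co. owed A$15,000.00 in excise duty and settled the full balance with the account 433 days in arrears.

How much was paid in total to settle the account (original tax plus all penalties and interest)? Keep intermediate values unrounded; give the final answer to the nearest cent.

A$18,205.38

Penalty periods: ⌈433/30⌉ = 15; penalty = 15 × 0.5% × A$15,000.00 = A$1,125.00
Interest: A$15,000.00 × ((1 + 0.0003)^433 − 1) = A$15,000.00 × 0.13869232… = A$2,080.3848…
Total = A$15,000.00 + A$1,125.0000 + A$2,080.3848… = A$18,205.38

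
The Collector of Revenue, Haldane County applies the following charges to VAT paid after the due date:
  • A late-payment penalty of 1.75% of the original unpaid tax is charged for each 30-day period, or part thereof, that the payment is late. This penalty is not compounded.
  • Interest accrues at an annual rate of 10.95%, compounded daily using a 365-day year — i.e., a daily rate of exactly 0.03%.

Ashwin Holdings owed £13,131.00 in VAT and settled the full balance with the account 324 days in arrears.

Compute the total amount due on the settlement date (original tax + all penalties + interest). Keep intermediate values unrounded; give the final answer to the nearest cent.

Penalty periods: ⌈324/30⌉ = 11; penalty = 11 × 1.75% × £13,131.00 = £2,527.72…
Interest: £13,131.00 × ((1 + 0.0003)^324 − 1) = £13,131.00 × 0.10206470… = £1,340.2116…
Total = £13,131.00 + £2,527.7175 + £1,340.2116… = £16,998.93

£16,998.93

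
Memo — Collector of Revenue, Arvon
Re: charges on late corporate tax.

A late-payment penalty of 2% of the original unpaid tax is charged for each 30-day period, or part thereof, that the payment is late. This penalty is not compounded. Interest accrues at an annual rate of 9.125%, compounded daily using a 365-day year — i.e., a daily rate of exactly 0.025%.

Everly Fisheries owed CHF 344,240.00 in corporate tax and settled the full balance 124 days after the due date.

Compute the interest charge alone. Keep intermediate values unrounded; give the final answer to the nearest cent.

Interest: CHF 344,240.00 × ((1 + 0.00025)^124 − 1) = CHF 344,240.00 × 0.03148151… = CHF 10,837.1942…

CHF 10,837.19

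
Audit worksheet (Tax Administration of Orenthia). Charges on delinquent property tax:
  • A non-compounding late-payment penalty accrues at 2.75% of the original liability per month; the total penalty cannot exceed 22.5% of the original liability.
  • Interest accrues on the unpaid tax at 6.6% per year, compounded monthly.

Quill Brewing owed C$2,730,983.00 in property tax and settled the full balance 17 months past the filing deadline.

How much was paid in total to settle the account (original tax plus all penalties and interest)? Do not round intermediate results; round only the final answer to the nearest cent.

C$3,612,351.35

Penalty (uncapped): 17 × 2.75% × C$2,730,983.00 = C$1,276,734.55…; cap = 22.5% × C$2,730,983.00 = C$614,471.18… → penalty = C$614,471.18…
Interest (6.6%/yr ÷ 12 = 0.55%/month): C$2,730,983.00 × ((1 + 0.0055)^17 − 1) = C$266,897.1780…
Total = C$2,730,983.00 + C$614,471.1750 + C$266,897.1780… = C$3,612,351.35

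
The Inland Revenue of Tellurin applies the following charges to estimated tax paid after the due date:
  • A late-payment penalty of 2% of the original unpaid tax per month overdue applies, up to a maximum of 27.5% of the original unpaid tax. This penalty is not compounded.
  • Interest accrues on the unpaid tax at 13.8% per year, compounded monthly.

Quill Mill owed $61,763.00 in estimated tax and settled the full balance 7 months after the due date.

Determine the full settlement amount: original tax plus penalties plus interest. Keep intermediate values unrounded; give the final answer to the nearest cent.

$75,556.60

Penalty: 7 × 2% × $61,763.00 = $8,646.82 (below the 27.5% cap of $16,984.83…)
Interest (13.8%/yr ÷ 12 = 1.15%/month): $61,763.00 × ((1 + 0.0115)^7 − 1) = $5,146.7785…
Total = $61,763.00 + $8,646.8200 + $5,146.7785… = $75,556.60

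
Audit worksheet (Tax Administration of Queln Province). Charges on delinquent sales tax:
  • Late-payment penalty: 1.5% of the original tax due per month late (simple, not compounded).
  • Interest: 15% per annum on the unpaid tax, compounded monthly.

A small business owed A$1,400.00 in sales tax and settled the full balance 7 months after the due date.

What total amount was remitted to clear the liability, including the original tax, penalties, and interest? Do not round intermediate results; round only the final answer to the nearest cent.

Late-payment penalty: 7 × 1.5% × A$1,400.00 = A$147.00
Interest (15%/yr ÷ 12 = 1.25%/month): A$1,400.00 × ((1 + 0.0125)^7 − 1) = A$127.1907…
Total = A$1,400.00 + A$147.0000 + A$127.1907… = A$1,674.19

A$1,674.19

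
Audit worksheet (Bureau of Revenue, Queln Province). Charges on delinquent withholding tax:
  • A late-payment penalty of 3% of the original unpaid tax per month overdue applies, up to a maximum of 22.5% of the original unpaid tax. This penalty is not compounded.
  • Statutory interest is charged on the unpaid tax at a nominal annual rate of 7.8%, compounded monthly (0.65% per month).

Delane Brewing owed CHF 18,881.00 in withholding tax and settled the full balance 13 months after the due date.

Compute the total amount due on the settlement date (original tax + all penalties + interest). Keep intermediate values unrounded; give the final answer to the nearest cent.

Penalty (uncapped): 13 × 3% × CHF 18,881.00 = CHF 7,363.59; cap = 22.5% × CHF 18,881.00 = CHF 4,248.23… → penalty = CHF 4,248.23…
Interest: CHF 18,881.00 × ((1 + 0.0065)^13 − 1) = CHF 18,881.00 × 0.0878753… = CHF 1,659.1742…
Total = CHF 18,881.00 + CHF 4,248.2250 + CHF 1,659.1742… = CHF 24,788.40

CHF 24,788.40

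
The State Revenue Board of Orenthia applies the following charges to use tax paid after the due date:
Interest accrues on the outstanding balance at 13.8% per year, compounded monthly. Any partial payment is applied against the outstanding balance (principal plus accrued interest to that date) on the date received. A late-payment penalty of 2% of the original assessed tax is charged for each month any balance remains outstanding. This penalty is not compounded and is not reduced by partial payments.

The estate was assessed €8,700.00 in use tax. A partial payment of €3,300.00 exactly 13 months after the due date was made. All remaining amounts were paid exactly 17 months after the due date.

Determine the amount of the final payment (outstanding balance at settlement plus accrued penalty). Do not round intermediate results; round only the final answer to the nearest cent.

Monthly rate = 13.8% ÷ 12 = 1.15%
Balance at month 13: €8,700.0000 × (1 + 0.0115)^13 = €10,094.2902…
After €3,300.00 payment: €10,094.2902… − €3,300.00 = €6,794.2902…
Balance at month 17: €6,794.2902… × (1 + 0.0115)^4 = €7,112.2602…
Penalty: 17 × 2% × €8,700.00 = €2,958.00
Final settlement = outstanding balance + penalty = €7,112.2602… + €2,958.00 = €10,070.26

€10,070.26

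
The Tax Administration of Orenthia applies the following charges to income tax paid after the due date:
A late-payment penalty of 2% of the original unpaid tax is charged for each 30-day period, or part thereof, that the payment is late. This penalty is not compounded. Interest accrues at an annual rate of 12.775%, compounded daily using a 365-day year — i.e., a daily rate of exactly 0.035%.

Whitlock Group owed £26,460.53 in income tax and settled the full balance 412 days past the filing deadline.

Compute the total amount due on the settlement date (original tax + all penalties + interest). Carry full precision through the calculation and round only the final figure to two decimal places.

£37,973.14

Penalty periods: ⌈412/30⌉ = 14; penalty = 14 × 2% × £26,460.53 = £7,408.95…
Interest: £26,460.53 × ((1 + 0.00035)^412 − 1) = £26,460.53 × 0.15508597… = £4,103.6569…
Total = £26,460.53 + £7,408.9484 + £4,103.6569… = £37,973.14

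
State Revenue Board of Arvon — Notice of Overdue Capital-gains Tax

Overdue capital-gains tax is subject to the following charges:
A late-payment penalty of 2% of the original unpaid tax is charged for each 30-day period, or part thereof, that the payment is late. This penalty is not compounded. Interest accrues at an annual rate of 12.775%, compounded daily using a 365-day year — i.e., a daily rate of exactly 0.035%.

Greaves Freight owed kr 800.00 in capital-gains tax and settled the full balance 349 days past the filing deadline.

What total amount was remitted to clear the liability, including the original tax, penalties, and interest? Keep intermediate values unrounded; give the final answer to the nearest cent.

Penalty periods: ⌈349/30⌉ = 12; penalty = 12 × 2% × kr 800.00 = kr 192.00
Interest: kr 800.00 × ((1 + 0.00035)^349 − 1) = kr 800.00 × 0.12989943… = kr 103.9195…
Total = kr 800.00 + kr 192.0000 + kr 103.9195… = kr 1,095.92

kr 1,095.92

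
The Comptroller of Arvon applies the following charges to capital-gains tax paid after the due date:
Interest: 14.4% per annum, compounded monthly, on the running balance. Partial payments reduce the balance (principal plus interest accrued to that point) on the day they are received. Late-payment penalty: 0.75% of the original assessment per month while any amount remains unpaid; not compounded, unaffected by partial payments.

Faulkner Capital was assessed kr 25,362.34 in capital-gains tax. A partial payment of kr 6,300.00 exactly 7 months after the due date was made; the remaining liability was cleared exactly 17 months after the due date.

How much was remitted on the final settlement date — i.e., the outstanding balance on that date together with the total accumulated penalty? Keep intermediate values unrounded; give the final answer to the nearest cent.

Monthly rate = 14.4% ÷ 12 = 1.2%
Balance at month 7: kr 25,362.3400 × (1 + 0.012)^7 = kr 27,571.0247…
After kr 6,300.00 payment: kr 27,571.0247… − kr 6,300.00 = kr 21,271.0247…
Balance at month 17: kr 21,271.0247… × (1 + 0.012)^10 = kr 23,965.8887…
Penalty: 17 × 0.75% × kr 25,362.34 = kr 3,233.70…
Final settlement = outstanding balance + penalty = kr 23,965.8887… + kr 3,233.70… = kr 27,199.59

kr 27,199.59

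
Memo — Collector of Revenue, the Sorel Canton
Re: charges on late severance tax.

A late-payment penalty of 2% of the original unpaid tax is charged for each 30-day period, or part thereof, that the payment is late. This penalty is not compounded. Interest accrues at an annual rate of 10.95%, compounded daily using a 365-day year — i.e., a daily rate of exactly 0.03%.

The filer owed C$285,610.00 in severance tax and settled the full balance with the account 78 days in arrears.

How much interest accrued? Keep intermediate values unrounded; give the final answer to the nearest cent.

C$6,761.06

Interest: C$285,610.00 × ((1 + 0.0003)^78 − 1) = C$285,610.00 × 0.02367234… = C$6,761.0558…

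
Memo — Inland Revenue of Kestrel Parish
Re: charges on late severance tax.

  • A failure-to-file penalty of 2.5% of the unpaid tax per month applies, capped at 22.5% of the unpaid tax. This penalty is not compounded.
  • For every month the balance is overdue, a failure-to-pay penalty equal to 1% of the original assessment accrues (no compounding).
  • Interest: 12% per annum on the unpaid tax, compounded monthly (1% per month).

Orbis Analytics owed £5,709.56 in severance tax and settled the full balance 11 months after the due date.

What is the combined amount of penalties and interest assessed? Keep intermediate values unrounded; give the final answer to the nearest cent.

£2,573.12

Failure-to-file: 11 × 2.5% × £5,709.56 = £1,570.13…, capped at 22.5% × £5,709.56 = £1,284.65…
Failure-to-pay penalty = 1% × £5,709.56 × 11 mo = £628.05…
Interest: £5,709.56 × ((1 + 0.01)^11 − 1) = £5,709.56 × 0.1156683… = £660.4154…
Penalties + interest = £1,912.7026 + £660.4154… = £2,573.12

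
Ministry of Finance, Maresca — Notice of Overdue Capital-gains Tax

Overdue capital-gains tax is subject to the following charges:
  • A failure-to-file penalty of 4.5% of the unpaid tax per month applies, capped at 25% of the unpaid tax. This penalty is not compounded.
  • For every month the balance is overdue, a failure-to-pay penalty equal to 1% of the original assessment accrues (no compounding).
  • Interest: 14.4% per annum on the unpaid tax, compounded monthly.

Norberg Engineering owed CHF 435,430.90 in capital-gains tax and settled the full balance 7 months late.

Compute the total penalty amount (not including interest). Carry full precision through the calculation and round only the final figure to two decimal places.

CHF 139,337.89

Failure-to-file: 7 × 4.5% × CHF 435,430.90 = CHF 137,160.73…, capped at 25% × CHF 435,430.90 = CHF 108,857.73…
Failure-to-pay penalty: 7 × 1% × CHF 435,430.90 = CHF 30,480.16…
Total penalty = CHF 108,857.73… + CHF 30,480.16… = CHF 139,337.89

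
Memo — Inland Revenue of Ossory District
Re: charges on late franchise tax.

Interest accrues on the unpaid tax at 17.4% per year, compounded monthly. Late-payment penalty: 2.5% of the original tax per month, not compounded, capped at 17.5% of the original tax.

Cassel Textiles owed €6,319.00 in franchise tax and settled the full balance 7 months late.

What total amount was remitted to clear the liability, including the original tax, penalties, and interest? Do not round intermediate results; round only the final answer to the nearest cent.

€8,094.79

Penalty (uncapped): 7 × 2.5% × €6,319.00 = €1,105.83…; cap = 17.5% × €6,319.00 = €1,105.83… → penalty = €1,105.83…
Interest (17.4%/yr ÷ 12 = 1.45%/month): €6,319.00 × ((1 + 0.0145)^7 − 1) = €669.9626…
Total = €6,319.00 + €1,105.8250 + €669.9626… = €8,094.79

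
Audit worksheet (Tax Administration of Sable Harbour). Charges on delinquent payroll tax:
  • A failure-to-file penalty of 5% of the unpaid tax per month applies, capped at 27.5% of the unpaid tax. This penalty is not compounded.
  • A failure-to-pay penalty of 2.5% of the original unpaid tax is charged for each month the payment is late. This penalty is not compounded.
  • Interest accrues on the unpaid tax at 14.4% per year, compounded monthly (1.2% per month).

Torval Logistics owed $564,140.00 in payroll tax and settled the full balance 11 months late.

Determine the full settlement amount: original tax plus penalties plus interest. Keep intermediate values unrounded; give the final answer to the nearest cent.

$953,516.24

Failure-to-file: 11 × 5% × $564,140.00 = $310,277.00, capped at 27.5% × $564,140.00 = $155,138.50
Failure-to-pay penalty = 2.5% × $564,140.00 × 11 mo = $155,138.50
Interest: $564,140.00 × ((1 + 0.012)^11 − 1) = $564,140.00 × 0.1402121… = $79,099.2424…
Total = $564,140.00 + $310,277.0000 + $79,099.2424… = $953,516.24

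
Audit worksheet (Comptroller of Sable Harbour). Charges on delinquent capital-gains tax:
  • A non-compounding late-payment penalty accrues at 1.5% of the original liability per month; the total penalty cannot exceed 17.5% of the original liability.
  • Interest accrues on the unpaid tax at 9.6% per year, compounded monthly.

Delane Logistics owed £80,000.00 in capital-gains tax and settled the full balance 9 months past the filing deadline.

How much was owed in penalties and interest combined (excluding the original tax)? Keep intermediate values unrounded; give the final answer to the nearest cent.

£16,747.80

Penalty: 9 × 1.5% × £80,000.00 = £10,800.00 (below the 17.5% cap of £14,000.00)
Interest (9.6%/yr ÷ 12 = 0.8%/month): £80,000.00 × ((1 + 0.008)^9 − 1) = £5,947.8023…
Penalties + interest = £10,800.0000 + £5,947.8023… = £16,747.80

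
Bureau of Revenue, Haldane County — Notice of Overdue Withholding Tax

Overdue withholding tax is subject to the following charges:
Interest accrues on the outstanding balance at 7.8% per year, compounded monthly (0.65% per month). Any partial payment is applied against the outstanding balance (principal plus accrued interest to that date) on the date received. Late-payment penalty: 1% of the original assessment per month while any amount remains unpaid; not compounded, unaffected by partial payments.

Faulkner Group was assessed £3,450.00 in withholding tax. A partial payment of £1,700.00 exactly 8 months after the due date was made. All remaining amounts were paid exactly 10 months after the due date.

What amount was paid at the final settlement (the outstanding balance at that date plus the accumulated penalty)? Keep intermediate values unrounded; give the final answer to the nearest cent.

Balance at month 8: £3,450.0000 × (1 + 0.0065)^8 = £3,633.5348…
After £1,700.00 payment: £3,633.5348… − £1,700.00 = £1,933.5348…
Balance at month 10: £1,933.5348… × (1 + 0.0065)^2 = £1,958.7525…
Penalty: 10 × 1% × £3,450.00 = £345.00
Final settlement = outstanding balance + penalty = £1,958.7525… + £345.00 = £2,303.75

£2,303.75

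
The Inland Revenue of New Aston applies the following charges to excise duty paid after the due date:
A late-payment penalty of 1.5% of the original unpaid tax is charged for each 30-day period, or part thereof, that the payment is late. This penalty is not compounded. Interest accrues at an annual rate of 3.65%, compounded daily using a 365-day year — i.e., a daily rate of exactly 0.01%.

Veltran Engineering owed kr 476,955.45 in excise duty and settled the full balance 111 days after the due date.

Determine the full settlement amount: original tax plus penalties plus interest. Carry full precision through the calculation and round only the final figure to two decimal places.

kr 510,896.21

Penalty periods: ⌈111/30⌉ = 4; penalty = 4 × 1.5% × kr 476,955.45 = kr 28,617.33…
Interest: kr 476,955.45 × ((1 + 0.0001)^111 − 1) = kr 476,955.45 × 0.01116127… = kr 5,323.4297…
Total = kr 476,955.45 + kr 28,617.3270 + kr 5,323.4297… = kr 510,896.21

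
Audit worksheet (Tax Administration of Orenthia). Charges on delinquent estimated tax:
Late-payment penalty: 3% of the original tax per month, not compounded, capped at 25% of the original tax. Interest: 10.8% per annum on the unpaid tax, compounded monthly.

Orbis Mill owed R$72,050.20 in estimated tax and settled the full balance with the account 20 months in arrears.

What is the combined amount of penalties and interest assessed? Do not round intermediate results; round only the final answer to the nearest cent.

Penalty (uncapped): 20 × 3% × R$72,050.20 = R$43,230.12; cap = 25% × R$72,050.20 = R$18,012.55 → penalty = R$18,012.55
Interest (10.8%/yr ÷ 12 = 0.9%/month): R$72,050.20 × ((1 + 0.009)^20 − 1) = R$14,140.1244…
Penalties + interest = R$18,012.5500 + R$14,140.1244… = R$32,152.67

R$32,152.67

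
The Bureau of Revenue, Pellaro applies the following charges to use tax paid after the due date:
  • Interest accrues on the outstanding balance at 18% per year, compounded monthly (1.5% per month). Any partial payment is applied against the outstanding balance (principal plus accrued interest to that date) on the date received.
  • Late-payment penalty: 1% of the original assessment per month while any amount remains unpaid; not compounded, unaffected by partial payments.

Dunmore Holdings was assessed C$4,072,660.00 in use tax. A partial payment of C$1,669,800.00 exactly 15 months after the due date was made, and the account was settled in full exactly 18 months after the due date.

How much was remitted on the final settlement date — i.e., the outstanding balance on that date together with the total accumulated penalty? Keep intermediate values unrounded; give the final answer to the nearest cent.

Balance at month 15: C$4,072,660.0000 × (1 + 0.015)^15 = C$5,091,770.1286…
After C$1,669,800.00 payment: C$5,091,770.1286… − C$1,669,800.00 = C$3,421,970.1286…
Balance at month 18: C$3,421,970.1286… × (1 + 0.015)^3 = C$3,578,280.1634…
Penalty: 18 × 1% × C$4,072,660.00 = C$733,078.80
Final settlement = outstanding balance + penalty = C$3,578,280.1634… + C$733,078.80 = C$4,311,358.96

C$4,311,358.96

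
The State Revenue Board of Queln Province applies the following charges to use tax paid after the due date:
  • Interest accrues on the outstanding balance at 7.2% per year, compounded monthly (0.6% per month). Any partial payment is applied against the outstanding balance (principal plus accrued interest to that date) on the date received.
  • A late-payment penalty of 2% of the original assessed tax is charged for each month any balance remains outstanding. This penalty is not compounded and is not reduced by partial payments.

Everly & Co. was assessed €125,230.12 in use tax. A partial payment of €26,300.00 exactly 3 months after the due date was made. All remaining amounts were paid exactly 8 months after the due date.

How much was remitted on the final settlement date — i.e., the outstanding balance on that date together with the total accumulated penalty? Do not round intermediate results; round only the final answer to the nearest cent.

Balance at month 3: €125,230.1200 × (1 + 0.006)^3 = €127,497.8141…
After €26,300.00 payment: €127,497.8141… − €26,300.00 = €101,197.8141…
Balance at month 8: €101,197.8141… × (1 + 0.006)^5 = €104,270.3989…
Penalty: 8 × 2% × €125,230.12 = €20,036.82…
Final settlement = outstanding balance + penalty = €104,270.3989… + €20,036.82… = €124,307.22

€124,307.22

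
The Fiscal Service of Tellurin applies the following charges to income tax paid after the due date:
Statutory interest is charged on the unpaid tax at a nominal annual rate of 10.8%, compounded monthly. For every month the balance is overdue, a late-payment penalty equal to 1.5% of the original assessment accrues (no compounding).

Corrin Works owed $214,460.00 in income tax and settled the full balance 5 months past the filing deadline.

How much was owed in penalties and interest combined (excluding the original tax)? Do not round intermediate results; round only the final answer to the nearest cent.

$25,910.48

Late-payment penalty: 5 × 1.5% × $214,460.00 = $16,084.50
Interest (10.8%/yr ÷ 12 = 0.9%/month): $214,460.00 × ((1 + 0.009)^5 − 1) = $9,825.9831…
Penalties + interest = $16,084.5000 + $9,825.9831… = $25,910.48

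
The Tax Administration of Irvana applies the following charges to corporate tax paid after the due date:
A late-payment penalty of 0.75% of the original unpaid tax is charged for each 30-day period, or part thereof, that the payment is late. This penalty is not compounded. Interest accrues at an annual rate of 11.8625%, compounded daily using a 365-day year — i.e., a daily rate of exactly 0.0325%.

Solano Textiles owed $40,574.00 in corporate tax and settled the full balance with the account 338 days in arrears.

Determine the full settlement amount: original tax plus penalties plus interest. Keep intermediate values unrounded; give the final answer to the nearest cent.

Penalty periods: ⌈338/30⌉ = 12; penalty = 12 × 0.75% × $40,574.00 = $3,651.66
Interest: $40,574.00 × ((1 + 0.000325)^338 − 1) = $40,574.00 × 0.11609072… = $4,710.2650…
Total = $40,574.00 + $3,651.6600 + $4,710.2650… = $48,935.92

$48,935.92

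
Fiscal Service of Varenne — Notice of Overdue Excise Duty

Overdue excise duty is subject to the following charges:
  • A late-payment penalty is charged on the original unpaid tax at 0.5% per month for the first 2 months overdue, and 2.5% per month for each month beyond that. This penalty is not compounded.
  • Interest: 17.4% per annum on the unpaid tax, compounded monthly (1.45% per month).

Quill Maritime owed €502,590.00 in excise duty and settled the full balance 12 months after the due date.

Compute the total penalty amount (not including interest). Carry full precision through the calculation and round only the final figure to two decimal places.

€130,673.40

Penalty, months 1–2: 2 × 0.5% × €502,590.00 = €5,025.90
Penalty, months 3–12: 10 × 2.5% × €502,590.00 = €125,647.50
Total penalty = €5,025.90 + €125,647.50 = €130,673.40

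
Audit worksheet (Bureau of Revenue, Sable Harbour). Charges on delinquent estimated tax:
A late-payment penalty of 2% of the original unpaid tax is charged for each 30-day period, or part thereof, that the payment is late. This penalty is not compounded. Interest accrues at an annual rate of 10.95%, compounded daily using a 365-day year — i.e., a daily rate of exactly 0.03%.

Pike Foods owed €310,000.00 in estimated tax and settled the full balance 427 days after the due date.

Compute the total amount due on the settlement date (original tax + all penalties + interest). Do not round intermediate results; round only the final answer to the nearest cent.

Penalty periods: ⌈427/30⌉ = 15; penalty = 15 × 2% × €310,000.00 = €93,000.00
Interest: €310,000.00 × ((1 + 0.0003)^427 − 1) = €310,000.00 × 0.13664483… = €42,359.8964…
Total = €310,000.00 + €93,000.0000 + €42,359.8964… = €445,359.90

€445,359.90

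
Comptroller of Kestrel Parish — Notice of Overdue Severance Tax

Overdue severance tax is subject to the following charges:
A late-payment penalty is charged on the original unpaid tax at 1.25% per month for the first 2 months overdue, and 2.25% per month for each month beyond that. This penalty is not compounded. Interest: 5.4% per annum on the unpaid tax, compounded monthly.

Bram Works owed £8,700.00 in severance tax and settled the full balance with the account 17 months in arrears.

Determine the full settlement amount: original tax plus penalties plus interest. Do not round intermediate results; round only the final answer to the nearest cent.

£12,543.81

Penalty, months 1–2: 2 × 1.25% × £8,700.00 = £217.50
Penalty, months 3–17: 15 × 2.25% × £8,700.00 = £2,936.25
Interest (5.4%/yr ÷ 12 = 0.45%/month): £8,700.00 × ((1 + 0.0045)^17 − 1) = £690.0575…
Total = £8,700.00 + £3,153.7500 + £690.0575… = £12,543.81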